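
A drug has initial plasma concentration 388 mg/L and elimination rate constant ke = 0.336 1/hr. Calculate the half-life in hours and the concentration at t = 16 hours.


t_half = ln(2) / ke = 0.693147 / 0.336 = 2.063 hr
C(t) = C0 * exp(-ke*t) = 388 * exp(-0.336*16)
C(16) = 1.795 mg/L


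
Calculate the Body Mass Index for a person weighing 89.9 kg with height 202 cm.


BMI = weight / height^2
height = 202 cm = 2.02 m
BMI = 89.9 / 2.02^2
BMI = 22.03 kg/m^2


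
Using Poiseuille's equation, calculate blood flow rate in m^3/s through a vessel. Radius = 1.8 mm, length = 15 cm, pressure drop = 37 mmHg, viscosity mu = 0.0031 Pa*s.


Q = pi*r^4*dP / (8*mu*L)
r = 0.0018 m, L = 0.15 m
dP = 37 mmHg = 4932.914 Pa
Q = 4.3732e-05 m^3/s


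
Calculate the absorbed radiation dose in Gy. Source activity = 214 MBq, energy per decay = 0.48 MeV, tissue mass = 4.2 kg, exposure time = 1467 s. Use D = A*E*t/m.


A = 214 MBq = 2.1400e+08 Bq
E = 0.48 MeV = 7.6896e-14 J
D = A*E*t/m = 2.1400e+08*7.6896e-14*1467/4.2
D = 0.005748 Gy


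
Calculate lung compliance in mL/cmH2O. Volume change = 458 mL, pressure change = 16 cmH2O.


C = dV / dP
C = 458 / 16
C = 28.62 mL/cmH2O


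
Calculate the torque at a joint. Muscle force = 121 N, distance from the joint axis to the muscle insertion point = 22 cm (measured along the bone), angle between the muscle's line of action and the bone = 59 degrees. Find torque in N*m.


Torque = F * d * sin(theta)   (moment arm = d*sin(theta))
d = 22 cm = 0.22 m
Torque = 121 * 0.22 * sin(59)
Torque = 22.82 N*m


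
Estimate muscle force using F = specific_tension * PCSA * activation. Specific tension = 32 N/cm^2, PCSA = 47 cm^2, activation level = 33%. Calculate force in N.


F = sigma * PCSA * activation
F = 32 * 47 * 0.33
F = 496.3 N


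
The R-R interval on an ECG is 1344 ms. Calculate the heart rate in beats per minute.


HR = 60 / RR_interval(s)
RR = 1344 ms = 1.344 s
HR = 60 / 1.344 = 44.64 bpm


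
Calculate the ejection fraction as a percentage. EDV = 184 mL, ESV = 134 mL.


SV = EDV - ESV = 184 - 134 = 50 mL
EF = SV/EDV * 100 = 50/184 * 100
EF = 27.17%


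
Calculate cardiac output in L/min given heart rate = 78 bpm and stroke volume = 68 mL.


CO = HR * SV
CO = 78 * 68 / 1000
CO = 5.304 L/min


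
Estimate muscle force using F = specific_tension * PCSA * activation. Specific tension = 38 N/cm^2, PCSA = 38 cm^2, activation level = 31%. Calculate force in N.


F = sigma * PCSA * activation
F = 38 * 38 * 0.31
F = 447.6 N


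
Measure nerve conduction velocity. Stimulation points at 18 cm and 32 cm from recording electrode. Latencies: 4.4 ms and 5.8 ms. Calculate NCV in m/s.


Distance = (32 - 18) / 100 = 0.14 m
dt = (5.8 - 4.4) / 1000 = 0.0014 s
NCV = dist / dt = 100 m/s


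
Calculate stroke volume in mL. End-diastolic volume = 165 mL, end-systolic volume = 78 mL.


SV = EDV - ESV
SV = 165 - 78
SV = 87 mL


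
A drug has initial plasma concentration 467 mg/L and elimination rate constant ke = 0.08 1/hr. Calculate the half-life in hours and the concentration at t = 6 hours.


t_half = ln(2) / ke = 0.693147 / 0.08 = 8.664 hr
C(t) = C0 * exp(-ke*t) = 467 * exp(-0.08*6)
C(6) = 289 mg/L


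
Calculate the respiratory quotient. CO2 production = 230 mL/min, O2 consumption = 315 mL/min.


RQ = VCO2 / VO2
RQ = 230 / 315
RQ = 0.7302


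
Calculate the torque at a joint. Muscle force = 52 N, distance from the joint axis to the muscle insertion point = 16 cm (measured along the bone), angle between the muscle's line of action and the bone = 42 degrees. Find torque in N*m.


Torque = F * d * sin(theta)   (moment arm = d*sin(theta))
d = 16 cm = 0.16 m
Torque = 52 * 0.16 * sin(42)
Torque = 5.567 N*m


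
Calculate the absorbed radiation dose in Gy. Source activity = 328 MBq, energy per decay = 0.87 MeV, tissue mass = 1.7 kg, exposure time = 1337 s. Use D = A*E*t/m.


A = 328 MBq = 3.2800e+08 Bq
E = 0.87 MeV = 1.39374e-13 J
D = A*E*t/m = 3.2800e+08*1.39374e-13*1337/1.7
D = 0.03595 Gy


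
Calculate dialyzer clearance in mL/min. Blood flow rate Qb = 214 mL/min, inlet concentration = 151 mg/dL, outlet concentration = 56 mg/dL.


K = Qb * (Cb_in - Cb_out) / Cb_in
K = 214 * (151 - 56) / 151
K = 134.6 mL/min


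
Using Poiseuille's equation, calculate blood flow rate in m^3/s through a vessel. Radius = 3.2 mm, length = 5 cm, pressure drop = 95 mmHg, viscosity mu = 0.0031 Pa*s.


Q = pi*r^4*dP / (8*mu*L)
r = 0.0032 m, L = 0.05 m
dP = 95 mmHg = 12665.59 Pa
Q = 0.003365 m^3/s


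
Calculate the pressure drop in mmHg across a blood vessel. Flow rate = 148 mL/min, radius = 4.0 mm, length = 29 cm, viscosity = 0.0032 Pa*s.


dP = 8*mu*L*Q / (pi*r^4)
Q = 148 mL/min = 2.46667e-06 m^3/s
dP = 22.7698 Pa = 22.7698 / 133.322 mmHg = 0.1708 mmHg


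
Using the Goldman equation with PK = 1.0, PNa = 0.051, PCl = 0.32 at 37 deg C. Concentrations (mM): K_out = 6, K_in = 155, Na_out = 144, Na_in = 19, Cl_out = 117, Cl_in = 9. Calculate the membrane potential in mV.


Vm = (RT/F)*ln((PK*Ko + PNa*Nao + PCl*Cli)/(PK*Ki + PNa*Nai + PCl*Clo))
Numer = 16.224, Denom = 193.409
Vm = -66.23 mV


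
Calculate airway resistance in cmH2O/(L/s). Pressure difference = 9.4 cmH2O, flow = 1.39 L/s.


R = dP / flow
R = 9.4 / 1.39
R = 6.763 cmH2O/(L/s)


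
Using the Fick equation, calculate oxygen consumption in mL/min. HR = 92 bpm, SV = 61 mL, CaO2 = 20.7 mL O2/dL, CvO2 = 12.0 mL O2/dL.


CO = HR*SV = 92*61/1000 = 5.612 L/min
a-v O2 diff = 20.7 - 12.0 = 8.7 mL/dL
VO2 = CO * (CaO2-CvO2) * 10 dL/L
VO2 = 5.612 * 8.7 * 10
VO2 = 488.2 mL/min


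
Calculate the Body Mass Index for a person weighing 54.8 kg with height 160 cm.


BMI = weight / height^2
height = 160 cm = 1.6 m
BMI = 54.8 / 1.6^2
BMI = 21.41 kg/m^2


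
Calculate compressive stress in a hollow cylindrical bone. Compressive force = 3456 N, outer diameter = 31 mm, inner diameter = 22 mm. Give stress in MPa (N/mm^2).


A = pi*(r_o^2 - r_i^2)
r_o = 15.5 mm, r_i = 11 mm
A = 374.635 mm^2
sigma = F/A = 3456 / 374.635
sigma = 9.225 MPa


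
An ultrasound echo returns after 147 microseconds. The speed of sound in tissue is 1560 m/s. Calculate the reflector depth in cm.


depth = c * t / 2
t = 147 us = 1.4700e-04 s
depth = 1560 * 1.4700e-04 / 2
depth = 0.11466 m = 11.466 cm


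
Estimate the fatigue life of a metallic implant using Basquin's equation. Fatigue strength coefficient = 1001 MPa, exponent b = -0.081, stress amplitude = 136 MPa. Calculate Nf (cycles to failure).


sigma_a = sigma_f' * (2Nf)^b
2Nf = (sigma_a/sigma_f')^(1/b)
2Nf = (136/1001)^(1/-0.081)
2Nf = 5.0397558e+10
Nf = 2.5199e+10


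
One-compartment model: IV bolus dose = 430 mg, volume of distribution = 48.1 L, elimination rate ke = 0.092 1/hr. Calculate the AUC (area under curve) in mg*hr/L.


C0 = Dose/Vd = 430/48.1 = 8.93971 mg/L
AUC = C0/ke = 8.93971/0.092
AUC = 97.17 mg*hr/L


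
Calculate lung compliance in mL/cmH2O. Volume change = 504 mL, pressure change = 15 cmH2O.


C = dV / dP
C = 504 / 15
C = 33.6 mL/cmH2O


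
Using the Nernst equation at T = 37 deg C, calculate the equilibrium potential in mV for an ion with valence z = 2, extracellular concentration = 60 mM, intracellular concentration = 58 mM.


E = (RT/(zF)) * ln(C_out/C_in)
T = 37 + 273.15 = 310.15 K
E = (8.314 * 310.15 / (2 * 96485)) * ln(60/58)
E = 0.453 mV


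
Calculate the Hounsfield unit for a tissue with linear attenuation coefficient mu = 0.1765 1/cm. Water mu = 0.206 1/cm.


HU = ((mu_tissue - mu_water) / mu_water) * 1000
HU = ((0.1765 - 0.206) / 0.206) * 1000
HU = -143.2


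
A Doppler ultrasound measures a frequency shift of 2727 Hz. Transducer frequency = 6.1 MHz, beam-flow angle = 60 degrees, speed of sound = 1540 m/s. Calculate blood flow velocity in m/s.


v = fd * c / (2 * f0 * cos(theta))
v = 2727 * 1540 / (2 * 6.1000e+06 * cos(60))
v = 0.6885 m/s


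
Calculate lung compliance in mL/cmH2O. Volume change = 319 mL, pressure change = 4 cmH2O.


C = dV / dP
C = 319 / 4
C = 79.75 mL/cmH2O


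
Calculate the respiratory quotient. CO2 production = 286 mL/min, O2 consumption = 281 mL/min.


RQ = VCO2 / VO2
RQ = 286 / 281
RQ = 1.018


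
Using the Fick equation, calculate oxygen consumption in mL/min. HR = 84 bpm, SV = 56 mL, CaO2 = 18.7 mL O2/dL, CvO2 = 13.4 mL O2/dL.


CO = HR*SV = 84*56/1000 = 4.704 L/min
a-v O2 diff = 18.7 - 13.4 = 5.3 mL/dL
VO2 = CO * (CaO2-CvO2) * 10 dL/L
VO2 = 4.704 * 5.3 * 10
VO2 = 249.3 mL/min


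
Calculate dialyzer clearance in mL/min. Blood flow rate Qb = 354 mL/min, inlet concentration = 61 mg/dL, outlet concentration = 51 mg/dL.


K = Qb * (Cb_in - Cb_out) / Cb_in
K = 354 * (61 - 51) / 61
K = 58.03 mL/min


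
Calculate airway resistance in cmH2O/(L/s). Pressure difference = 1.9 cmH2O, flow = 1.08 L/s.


R = dP / flow
R = 1.9 / 1.08
R = 1.759 cmH2O/(L/s)


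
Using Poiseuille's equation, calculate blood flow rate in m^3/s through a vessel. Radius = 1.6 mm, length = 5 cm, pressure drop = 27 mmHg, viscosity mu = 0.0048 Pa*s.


Q = pi*r^4*dP / (8*mu*L)
r = 0.0016 m, L = 0.05 m
dP = 27 mmHg = 3599.694 Pa
Q = 3.8601e-05 m^3/s


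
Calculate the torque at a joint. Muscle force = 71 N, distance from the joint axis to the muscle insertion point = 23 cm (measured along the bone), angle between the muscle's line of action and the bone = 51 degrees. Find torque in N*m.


Torque = F * d * sin(theta)   (moment arm = d*sin(theta))
d = 23 cm = 0.23 m
Torque = 71 * 0.23 * sin(51)
Torque = 12.69 N*m


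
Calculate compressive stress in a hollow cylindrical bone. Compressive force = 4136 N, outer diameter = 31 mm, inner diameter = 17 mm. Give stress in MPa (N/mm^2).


A = pi*(r_o^2 - r_i^2)
r_o = 15.5 mm, r_i = 8.5 mm
A = 527.788 mm^2
sigma = F/A = 4136 / 527.788
sigma = 7.836 MPa


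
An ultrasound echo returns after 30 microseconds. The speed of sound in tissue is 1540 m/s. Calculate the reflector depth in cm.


depth = c * t / 2
t = 30 us = 3.0000e-05 s
depth = 1540 * 3.0000e-05 / 2
depth = 0.0231 m = 2.31 cm


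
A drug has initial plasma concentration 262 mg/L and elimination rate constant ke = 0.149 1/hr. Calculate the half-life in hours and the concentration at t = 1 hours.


t_half = ln(2) / ke = 0.693147 / 0.149 = 4.652 hr
C(t) = C0 * exp(-ke*t) = 262 * exp(-0.149*1)
C(1) = 225.7 mg/L


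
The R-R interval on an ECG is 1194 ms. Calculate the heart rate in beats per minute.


HR = 60 / RR_interval(s)
RR = 1194 ms = 1.194 s
HR = 60 / 1.194 = 50.25 bpm


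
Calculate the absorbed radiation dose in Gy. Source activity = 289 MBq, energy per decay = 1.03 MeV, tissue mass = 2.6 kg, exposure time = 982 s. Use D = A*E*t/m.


A = 289 MBq = 2.8900e+08 Bq
E = 1.03 MeV = 1.65006e-13 J
D = A*E*t/m = 2.8900e+08*1.65006e-13*982/2.6
D = 0.01801 Gy


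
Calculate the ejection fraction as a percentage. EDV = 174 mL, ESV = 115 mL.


SV = EDV - ESV = 174 - 115 = 59 mL
EF = SV/EDV * 100 = 59/174 * 100
EF = 33.91%


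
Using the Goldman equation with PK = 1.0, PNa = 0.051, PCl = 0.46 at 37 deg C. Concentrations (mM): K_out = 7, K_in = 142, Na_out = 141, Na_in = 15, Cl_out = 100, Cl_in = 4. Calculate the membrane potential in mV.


Vm = (RT/F)*ln((PK*Ko + PNa*Nao + PCl*Cli)/(PK*Ki + PNa*Nai + PCl*Clo))
Numer = 16.031, Denom = 188.765
Vm = -65.9 mV


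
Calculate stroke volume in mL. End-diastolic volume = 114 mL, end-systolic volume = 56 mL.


SV = EDV - ESV
SV = 114 - 56
SV = 58 mL


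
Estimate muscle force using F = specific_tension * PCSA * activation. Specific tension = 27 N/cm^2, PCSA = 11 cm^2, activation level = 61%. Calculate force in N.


F = sigma * PCSA * activation
F = 27 * 11 * 0.61
F = 181.2 N


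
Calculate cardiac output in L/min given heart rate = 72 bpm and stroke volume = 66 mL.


CO = HR * SV
CO = 72 * 66 / 1000
CO = 4.752 L/min


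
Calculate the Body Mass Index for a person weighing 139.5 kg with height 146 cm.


BMI = weight / height^2
height = 146 cm = 1.46 m
BMI = 139.5 / 1.46^2
BMI = 65.44 kg/m^2


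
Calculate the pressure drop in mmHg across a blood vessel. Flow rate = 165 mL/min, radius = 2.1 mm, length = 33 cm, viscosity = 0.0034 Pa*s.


dP = 8*mu*L*Q / (pi*r^4)
Q = 165 mL/min = 2.75e-06 m^3/s
dP = 404.007 Pa = 404.007 / 133.322 mmHg = 3.03 mmHg


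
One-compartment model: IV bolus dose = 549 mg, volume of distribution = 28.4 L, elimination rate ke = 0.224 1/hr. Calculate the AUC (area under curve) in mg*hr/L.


C0 = Dose/Vd = 549/28.4 = 19.331 mg/L
AUC = C0/ke = 19.331/0.224
AUC = 86.3 mg*hr/L


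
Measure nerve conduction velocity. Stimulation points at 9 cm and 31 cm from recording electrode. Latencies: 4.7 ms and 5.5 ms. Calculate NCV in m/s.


Distance = (31 - 9) / 100 = 0.22 m
dt = (5.5 - 4.7) / 1000 = 8.0000e-04 s
NCV = dist / dt = 275 m/s


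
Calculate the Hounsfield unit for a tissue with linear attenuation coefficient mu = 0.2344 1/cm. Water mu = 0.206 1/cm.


HU = ((mu_tissue - mu_water) / mu_water) * 1000
HU = ((0.2344 - 0.206) / 0.206) * 1000
HU = 137.9


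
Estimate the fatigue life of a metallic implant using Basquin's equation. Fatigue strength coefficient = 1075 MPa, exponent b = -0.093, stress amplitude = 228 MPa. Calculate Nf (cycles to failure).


sigma_a = sigma_f' * (2Nf)^b
2Nf = (sigma_a/sigma_f')^(1/b)
2Nf = (228/1075)^(1/-0.093)
2Nf = 17444230
Nf = 8.7221e+06


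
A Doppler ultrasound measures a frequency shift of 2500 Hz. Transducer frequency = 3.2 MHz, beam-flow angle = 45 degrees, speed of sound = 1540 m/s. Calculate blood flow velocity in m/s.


v = fd * c / (2 * f0 * cos(theta))
v = 2500 * 1540 / (2 * 3.2000e+06 * cos(45))
v = 0.8507 m/s


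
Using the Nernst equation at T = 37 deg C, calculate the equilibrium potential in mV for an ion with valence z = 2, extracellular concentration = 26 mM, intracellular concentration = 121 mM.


E = (RT/(zF)) * ln(C_out/C_in)
T = 37 + 273.15 = 310.15 K
E = (8.314 * 310.15 / (2 * 96485)) * ln(26/121)
E = -20.55 mV


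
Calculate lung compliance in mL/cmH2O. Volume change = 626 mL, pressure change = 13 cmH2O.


C = dV / dP
C = 626 / 13
C = 48.15 mL/cmH2O


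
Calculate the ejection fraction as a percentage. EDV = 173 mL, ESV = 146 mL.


SV = EDV - ESV = 173 - 146 = 27 mL
EF = SV/EDV * 100 = 27/173 * 100
EF = 15.61%


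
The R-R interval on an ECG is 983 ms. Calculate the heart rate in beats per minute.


HR = 60 / RR_interval(s)
RR = 983 ms = 0.983 s
HR = 60 / 0.983 = 61.04 bpm


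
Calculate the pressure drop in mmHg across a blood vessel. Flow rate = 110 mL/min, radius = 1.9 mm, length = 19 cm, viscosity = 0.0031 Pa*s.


dP = 8*mu*L*Q / (pi*r^4)
Q = 110 mL/min = 1.83333e-06 m^3/s
dP = 211 Pa = 211 / 133.322 mmHg = 1.583 mmHg


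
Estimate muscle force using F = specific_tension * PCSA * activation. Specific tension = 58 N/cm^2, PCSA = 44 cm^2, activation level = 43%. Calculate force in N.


F = sigma * PCSA * activation
F = 58 * 44 * 0.43
F = 1097 N


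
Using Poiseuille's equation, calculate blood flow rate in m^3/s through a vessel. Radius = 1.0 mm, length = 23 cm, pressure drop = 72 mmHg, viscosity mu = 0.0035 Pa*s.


Q = pi*r^4*dP / (8*mu*L)
r = 0.001 m, L = 0.23 m
dP = 72 mmHg = 9599.184 Pa
Q = 4.6827e-06 m^3/s


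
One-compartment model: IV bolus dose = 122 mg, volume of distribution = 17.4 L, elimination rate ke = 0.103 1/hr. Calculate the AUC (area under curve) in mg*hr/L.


C0 = Dose/Vd = 122/17.4 = 7.01149 mg/L
AUC = C0/ke = 7.01149/0.103
AUC = 68.07 mg*hr/L


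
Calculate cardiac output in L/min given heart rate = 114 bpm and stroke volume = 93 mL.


CO = HR * SV
CO = 114 * 93 / 1000
CO = 10.6 L/min


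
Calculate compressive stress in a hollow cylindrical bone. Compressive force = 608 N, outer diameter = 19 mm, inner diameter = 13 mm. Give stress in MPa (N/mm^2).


A = pi*(r_o^2 - r_i^2)
r_o = 9.5 mm, r_i = 6.5 mm
A = 150.796 mm^2
sigma = F/A = 608 / 150.796
sigma = 4.032 MPa


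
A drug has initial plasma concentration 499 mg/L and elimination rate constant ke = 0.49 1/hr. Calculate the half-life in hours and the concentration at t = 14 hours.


t_half = ln(2) / ke = 0.693147 / 0.49 = 1.415 hr
C(t) = C0 * exp(-ke*t) = 499 * exp(-0.49*14)
C(14) = 0.5234 mg/L


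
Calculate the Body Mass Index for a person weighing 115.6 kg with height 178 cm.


BMI = weight / height^2
height = 178 cm = 1.78 m
BMI = 115.6 / 1.78^2
BMI = 36.49 kg/m^2


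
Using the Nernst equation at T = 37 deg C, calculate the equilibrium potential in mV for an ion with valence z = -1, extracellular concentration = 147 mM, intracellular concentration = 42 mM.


E = (RT/(zF)) * ln(C_out/C_in)
T = 37 + 273.15 = 310.15 K
E = (8.314 * 310.15 / (-1 * 96485)) * ln(147/42)
E = -33.48 mV


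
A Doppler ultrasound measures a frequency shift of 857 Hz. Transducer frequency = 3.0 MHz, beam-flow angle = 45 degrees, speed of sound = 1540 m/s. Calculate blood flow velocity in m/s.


v = fd * c / (2 * f0 * cos(theta))
v = 857 * 1540 / (2 * 3.0000e+06 * cos(45))
v = 0.3111 m/s


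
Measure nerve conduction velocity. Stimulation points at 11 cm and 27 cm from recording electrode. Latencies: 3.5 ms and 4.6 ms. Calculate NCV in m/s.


Distance = (27 - 11) / 100 = 0.16 m
dt = (4.6 - 3.5) / 1000 = 0.0011 s
NCV = dist / dt = 145.5 m/s


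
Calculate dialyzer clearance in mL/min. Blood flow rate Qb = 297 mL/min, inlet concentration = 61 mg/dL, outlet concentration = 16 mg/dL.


K = Qb * (Cb_in - Cb_out) / Cb_in
K = 297 * (61 - 16) / 61
K = 219.1 mL/min


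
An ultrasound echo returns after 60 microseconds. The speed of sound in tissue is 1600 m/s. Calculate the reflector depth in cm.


depth = c * t / 2
t = 60 us = 6.0000e-05 s
depth = 1600 * 6.0000e-05 / 2
depth = 0.048 m = 4.8 cm


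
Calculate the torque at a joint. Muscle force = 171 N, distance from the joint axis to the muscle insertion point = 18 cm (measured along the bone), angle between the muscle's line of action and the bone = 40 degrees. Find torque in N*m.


Torque = F * d * sin(theta)   (moment arm = d*sin(theta))
d = 18 cm = 0.18 m
Torque = 171 * 0.18 * sin(40)
Torque = 19.79 N*m


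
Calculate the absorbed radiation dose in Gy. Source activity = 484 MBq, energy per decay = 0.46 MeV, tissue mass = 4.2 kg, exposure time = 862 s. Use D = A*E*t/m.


A = 484 MBq = 4.8400e+08 Bq
E = 0.46 MeV = 7.3692e-14 J
D = A*E*t/m = 4.8400e+08*7.3692e-14*862/4.2
D = 0.00732 Gy


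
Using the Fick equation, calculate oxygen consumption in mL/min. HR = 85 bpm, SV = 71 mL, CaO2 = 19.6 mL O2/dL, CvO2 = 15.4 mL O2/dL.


CO = HR*SV = 85*71/1000 = 6.035 L/min
a-v O2 diff = 19.6 - 15.4 = 4.2 mL/dL
VO2 = CO * (CaO2-CvO2) * 10 dL/L
VO2 = 6.035 * 4.2 * 10
VO2 = 253.5 mL/min


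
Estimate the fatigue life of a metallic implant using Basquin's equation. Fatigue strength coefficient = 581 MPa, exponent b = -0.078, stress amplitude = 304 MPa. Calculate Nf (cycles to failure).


sigma_a = sigma_f' * (2Nf)^b
2Nf = (sigma_a/sigma_f')^(1/b)
2Nf = (304/581)^(1/-0.078)
2Nf = 4040.5728
Nf = 2020


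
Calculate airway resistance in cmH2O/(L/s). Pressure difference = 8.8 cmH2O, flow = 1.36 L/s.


R = dP / flow
R = 8.8 / 1.36
R = 6.471 cmH2O/(L/s)


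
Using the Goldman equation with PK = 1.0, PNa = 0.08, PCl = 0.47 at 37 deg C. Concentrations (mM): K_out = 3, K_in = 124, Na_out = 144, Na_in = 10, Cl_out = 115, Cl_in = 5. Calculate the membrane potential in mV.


Vm = (RT/F)*ln((PK*Ko + PNa*Nao + PCl*Cli)/(PK*Ki + PNa*Nai + PCl*Clo))
Numer = 16.87, Denom = 178.85
Vm = -63.1 mV


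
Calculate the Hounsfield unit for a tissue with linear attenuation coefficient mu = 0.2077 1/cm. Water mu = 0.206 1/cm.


HU = ((mu_tissue - mu_water) / mu_water) * 1000
HU = ((0.2077 - 0.206) / 0.206) * 1000
HU = 8.252


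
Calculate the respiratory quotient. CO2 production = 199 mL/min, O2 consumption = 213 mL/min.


RQ = VCO2 / VO2
RQ = 199 / 213
RQ = 0.9343


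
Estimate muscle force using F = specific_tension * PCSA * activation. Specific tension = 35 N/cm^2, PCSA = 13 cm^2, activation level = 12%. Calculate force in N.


F = sigma * PCSA * activation
F = 35 * 13 * 0.12
F = 54.6 N


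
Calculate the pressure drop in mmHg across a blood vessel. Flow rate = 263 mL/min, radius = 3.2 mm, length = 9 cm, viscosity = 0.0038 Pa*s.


dP = 8*mu*L*Q / (pi*r^4)
Q = 263 mL/min = 4.38333e-06 m^3/s
dP = 36.4058 Pa = 36.4058 / 133.322 mmHg = 0.2731 mmHg


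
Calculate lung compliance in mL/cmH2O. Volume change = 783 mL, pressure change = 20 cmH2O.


C = dV / dP
C = 783 / 20
C = 39.15 mL/cmH2O


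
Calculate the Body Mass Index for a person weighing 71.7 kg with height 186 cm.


BMI = weight / height^2
height = 186 cm = 1.86 m
BMI = 71.7 / 1.86^2
BMI = 20.72 kg/m^2


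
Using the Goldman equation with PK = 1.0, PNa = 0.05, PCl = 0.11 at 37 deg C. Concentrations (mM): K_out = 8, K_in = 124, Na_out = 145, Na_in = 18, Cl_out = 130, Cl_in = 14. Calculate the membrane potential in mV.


Vm = (RT/F)*ln((PK*Ko + PNa*Nao + PCl*Cli)/(PK*Ki + PNa*Nai + PCl*Clo))
Numer = 16.79, Denom = 139.2
Vm = -56.53 mV


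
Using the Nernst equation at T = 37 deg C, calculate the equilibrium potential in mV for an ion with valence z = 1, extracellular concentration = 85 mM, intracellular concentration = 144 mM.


E = (RT/(zF)) * ln(C_out/C_in)
T = 37 + 273.15 = 310.15 K
E = (8.314 * 310.15 / (1 * 96485)) * ln(85/144)
E = -14.09 mV


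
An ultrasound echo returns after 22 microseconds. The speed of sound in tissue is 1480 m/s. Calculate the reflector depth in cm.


depth = c * t / 2
t = 22 us = 2.2000e-05 s
depth = 1480 * 2.2000e-05 / 2
depth = 0.01628 m = 1.628 cm


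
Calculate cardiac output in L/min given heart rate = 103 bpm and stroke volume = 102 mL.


CO = HR * SV
CO = 103 * 102 / 1000
CO = 10.51 L/min


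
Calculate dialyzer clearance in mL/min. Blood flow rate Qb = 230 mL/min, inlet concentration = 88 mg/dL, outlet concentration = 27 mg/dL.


K = Qb * (Cb_in - Cb_out) / Cb_in
K = 230 * (88 - 27) / 88
K = 159.4 mL/min


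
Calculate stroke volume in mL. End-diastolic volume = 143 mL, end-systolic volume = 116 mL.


SV = EDV - ESV
SV = 143 - 116
SV = 27 mL


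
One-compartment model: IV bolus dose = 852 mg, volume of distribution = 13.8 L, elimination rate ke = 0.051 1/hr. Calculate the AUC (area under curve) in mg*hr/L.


C0 = Dose/Vd = 852/13.8 = 61.7391 mg/L
AUC = C0/ke = 61.7391/0.051
AUC = 1211 mg*hr/L


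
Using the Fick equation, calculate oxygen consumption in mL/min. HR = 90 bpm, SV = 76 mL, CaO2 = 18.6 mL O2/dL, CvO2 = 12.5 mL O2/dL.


CO = HR*SV = 90*76/1000 = 6.84 L/min
a-v O2 diff = 18.6 - 12.5 = 6.1 mL/dL
VO2 = CO * (CaO2-CvO2) * 10 dL/L
VO2 = 6.84 * 6.1 * 10
VO2 = 417.2 mL/min


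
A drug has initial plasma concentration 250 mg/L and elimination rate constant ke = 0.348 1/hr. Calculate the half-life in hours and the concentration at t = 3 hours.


t_half = ln(2) / ke = 0.693147 / 0.348 = 1.992 hr
C(t) = C0 * exp(-ke*t) = 250 * exp(-0.348*3)
C(3) = 88.01 mg/L


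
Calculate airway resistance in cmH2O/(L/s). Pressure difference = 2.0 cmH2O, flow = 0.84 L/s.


R = dP / flow
R = 2.0 / 0.84
R = 2.381 cmH2O/(L/s)


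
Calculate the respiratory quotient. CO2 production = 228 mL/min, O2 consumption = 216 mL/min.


RQ = VCO2 / VO2
RQ = 228 / 216
RQ = 1.056


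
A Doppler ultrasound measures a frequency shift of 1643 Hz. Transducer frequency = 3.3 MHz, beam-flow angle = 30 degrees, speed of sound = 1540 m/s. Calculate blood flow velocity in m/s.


v = fd * c / (2 * f0 * cos(theta))
v = 1643 * 1540 / (2 * 3.3000e+06 * cos(30))
v = 0.4427 m/s


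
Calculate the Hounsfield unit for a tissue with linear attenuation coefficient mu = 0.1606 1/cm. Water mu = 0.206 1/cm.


HU = ((mu_tissue - mu_water) / mu_water) * 1000
HU = ((0.1606 - 0.206) / 0.206) * 1000
HU = -220.4


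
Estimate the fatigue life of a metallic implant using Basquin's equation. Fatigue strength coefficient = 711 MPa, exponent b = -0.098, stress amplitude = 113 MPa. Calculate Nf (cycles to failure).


sigma_a = sigma_f' * (2Nf)^b
2Nf = (sigma_a/sigma_f')^(1/b)
2Nf = (113/711)^(1/-0.098)
2Nf = 1.4155662e+08
Nf = 7.0778e+07


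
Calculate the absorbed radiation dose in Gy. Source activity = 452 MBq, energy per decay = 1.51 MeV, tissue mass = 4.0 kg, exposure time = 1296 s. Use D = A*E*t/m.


A = 452 MBq = 4.5200e+08 Bq
E = 1.51 MeV = 2.41902e-13 J
D = A*E*t/m = 4.5200e+08*2.41902e-13*1296/4.0
D = 0.03543 Gy


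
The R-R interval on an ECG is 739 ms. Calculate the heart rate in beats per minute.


HR = 60 / RR_interval(s)
RR = 739 ms = 0.739 s
HR = 60 / 0.739 = 81.19 bpm


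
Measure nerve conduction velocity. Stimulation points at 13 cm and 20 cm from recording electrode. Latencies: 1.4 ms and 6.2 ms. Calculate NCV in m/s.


Distance = (20 - 13) / 100 = 0.07 m
dt = (6.2 - 1.4) / 1000 = 0.0048 s
NCV = dist / dt = 14.58 m/s


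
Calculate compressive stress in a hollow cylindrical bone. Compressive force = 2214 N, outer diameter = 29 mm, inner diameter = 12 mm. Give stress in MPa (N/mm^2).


A = pi*(r_o^2 - r_i^2)
r_o = 14.5 mm, r_i = 6 mm
A = 547.423 mm^2
sigma = F/A = 2214 / 547.423
sigma = 4.044 MPa


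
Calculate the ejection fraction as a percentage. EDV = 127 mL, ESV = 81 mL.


SV = EDV - ESV = 127 - 81 = 46 mL
EF = SV/EDV * 100 = 46/127 * 100
EF = 36.22%


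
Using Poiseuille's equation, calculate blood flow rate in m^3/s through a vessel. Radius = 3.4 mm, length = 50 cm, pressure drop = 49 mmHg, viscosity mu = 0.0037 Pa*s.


Q = pi*r^4*dP / (8*mu*L)
r = 0.0034 m, L = 0.5 m
dP = 49 mmHg = 6532.778 Pa
Q = 1.8531e-04 m^3/s


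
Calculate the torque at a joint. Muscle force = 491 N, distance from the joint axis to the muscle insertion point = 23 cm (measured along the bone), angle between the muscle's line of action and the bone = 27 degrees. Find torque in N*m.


Torque = F * d * sin(theta)   (moment arm = d*sin(theta))
d = 23 cm = 0.23 m
Torque = 491 * 0.23 * sin(27)
Torque = 51.27 N*m


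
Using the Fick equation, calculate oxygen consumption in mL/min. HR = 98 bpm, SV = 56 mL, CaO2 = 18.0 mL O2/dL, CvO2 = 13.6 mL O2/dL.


CO = HR*SV = 98*56/1000 = 5.488 L/min
a-v O2 diff = 18.0 - 13.6 = 4.4 mL/dL
VO2 = CO * (CaO2-CvO2) * 10 dL/L
VO2 = 5.488 * 4.4 * 10
VO2 = 241.5 mL/min


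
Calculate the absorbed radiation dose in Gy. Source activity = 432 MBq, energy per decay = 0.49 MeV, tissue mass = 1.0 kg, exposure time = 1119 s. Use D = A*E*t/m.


A = 432 MBq = 4.3200e+08 Bq
E = 0.49 MeV = 7.8498e-14 J
D = A*E*t/m = 4.3200e+08*7.8498e-14*1119/1.0
D = 0.03795 Gy


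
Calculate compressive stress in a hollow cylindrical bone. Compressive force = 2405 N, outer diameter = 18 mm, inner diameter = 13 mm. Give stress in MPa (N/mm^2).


A = pi*(r_o^2 - r_i^2)
r_o = 9 mm, r_i = 6.5 mm
A = 121.737 mm^2
sigma = F/A = 2405 / 121.737
sigma = 19.76 MPa


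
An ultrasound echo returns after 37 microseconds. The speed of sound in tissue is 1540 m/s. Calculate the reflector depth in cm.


depth = c * t / 2
t = 37 us = 3.7000e-05 s
depth = 1540 * 3.7000e-05 / 2
depth = 0.02849 m = 2.849 cm


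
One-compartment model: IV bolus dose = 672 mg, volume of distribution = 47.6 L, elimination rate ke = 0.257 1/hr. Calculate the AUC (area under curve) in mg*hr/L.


C0 = Dose/Vd = 672/47.6 = 14.1176 mg/L
AUC = C0/ke = 14.1176/0.257
AUC = 54.93 mg*hr/L


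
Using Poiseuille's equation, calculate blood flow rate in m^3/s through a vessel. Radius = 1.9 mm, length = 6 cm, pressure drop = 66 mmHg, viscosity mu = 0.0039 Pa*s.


Q = pi*r^4*dP / (8*mu*L)
r = 0.0019 m, L = 0.06 m
dP = 66 mmHg = 8799.252 Pa
Q = 1.9244e-04 m^3/s


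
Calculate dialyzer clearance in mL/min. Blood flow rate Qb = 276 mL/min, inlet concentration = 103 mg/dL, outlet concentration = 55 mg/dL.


K = Qb * (Cb_in - Cb_out) / Cb_in
K = 276 * (103 - 55) / 103
K = 128.6 mL/min


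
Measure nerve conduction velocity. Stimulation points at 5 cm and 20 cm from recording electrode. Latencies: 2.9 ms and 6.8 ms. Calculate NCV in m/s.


Distance = (20 - 5) / 100 = 0.15 m
dt = (6.8 - 2.9) / 1000 = 0.0039 s
NCV = dist / dt = 38.46 m/s


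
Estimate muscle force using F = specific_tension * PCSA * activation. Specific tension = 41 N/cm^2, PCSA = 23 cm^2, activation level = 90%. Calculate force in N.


F = sigma * PCSA * activation
F = 41 * 23 * 0.9
F = 848.7 N


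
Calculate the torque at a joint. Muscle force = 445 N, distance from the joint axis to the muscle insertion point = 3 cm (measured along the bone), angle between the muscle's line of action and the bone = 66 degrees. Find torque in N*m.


Torque = F * d * sin(theta)   (moment arm = d*sin(theta))
d = 3 cm = 0.03 m
Torque = 445 * 0.03 * sin(66)
Torque = 12.2 N*m


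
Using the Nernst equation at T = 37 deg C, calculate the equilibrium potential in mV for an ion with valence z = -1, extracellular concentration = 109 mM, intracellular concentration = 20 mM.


E = (RT/(zF)) * ln(C_out/C_in)
T = 37 + 273.15 = 310.15 K
E = (8.314 * 310.15 / (-1 * 96485)) * ln(109/20)
E = -45.32 mV


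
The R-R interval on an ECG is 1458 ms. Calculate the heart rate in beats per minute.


HR = 60 / RR_interval(s)
RR = 1458 ms = 1.458 s
HR = 60 / 1.458 = 41.15 bpm


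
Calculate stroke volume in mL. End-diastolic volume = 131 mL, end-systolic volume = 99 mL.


SV = EDV - ESV
SV = 131 - 99
SV = 32 mL


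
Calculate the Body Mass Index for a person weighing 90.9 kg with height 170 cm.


BMI = weight / height^2
height = 170 cm = 1.7 m
BMI = 90.9 / 1.7^2
BMI = 31.45 kg/m^2


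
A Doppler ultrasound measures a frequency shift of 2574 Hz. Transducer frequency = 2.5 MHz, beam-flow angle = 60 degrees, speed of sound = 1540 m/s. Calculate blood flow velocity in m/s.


v = fd * c / (2 * f0 * cos(theta))
v = 2574 * 1540 / (2 * 2.5000e+06 * cos(60))
v = 1.586 m/s


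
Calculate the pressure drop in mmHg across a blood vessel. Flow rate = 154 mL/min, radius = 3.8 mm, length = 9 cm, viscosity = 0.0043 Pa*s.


dP = 8*mu*L*Q / (pi*r^4)
Q = 154 mL/min = 2.56667e-06 m^3/s
dP = 12.1307 Pa = 12.1307 / 133.322 mmHg = 0.09099 mmHg


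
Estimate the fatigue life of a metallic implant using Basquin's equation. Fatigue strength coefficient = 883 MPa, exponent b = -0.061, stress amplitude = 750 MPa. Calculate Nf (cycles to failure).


sigma_a = sigma_f' * (2Nf)^b
2Nf = (sigma_a/sigma_f')^(1/b)
2Nf = (750/883)^(1/-0.061)
2Nf = 14.530679
Nf = 7.265


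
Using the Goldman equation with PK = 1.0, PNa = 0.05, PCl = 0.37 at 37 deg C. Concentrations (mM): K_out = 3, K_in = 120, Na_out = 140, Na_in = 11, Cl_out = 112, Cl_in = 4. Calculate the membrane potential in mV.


Vm = (RT/F)*ln((PK*Ko + PNa*Nao + PCl*Cli)/(PK*Ki + PNa*Nai + PCl*Clo))
Numer = 11.48, Denom = 161.99
Vm = -70.74 mV


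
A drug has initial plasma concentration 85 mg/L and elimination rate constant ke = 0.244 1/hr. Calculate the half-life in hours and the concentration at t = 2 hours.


t_half = ln(2) / ke = 0.693147 / 0.244 = 2.841 hr
C(t) = C0 * exp(-ke*t) = 85 * exp(-0.244*2)
C(2) = 52.18 mg/L


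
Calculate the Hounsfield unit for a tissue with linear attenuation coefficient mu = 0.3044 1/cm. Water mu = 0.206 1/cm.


HU = ((mu_tissue - mu_water) / mu_water) * 1000
HU = ((0.3044 - 0.206) / 0.206) * 1000
HU = 477.7


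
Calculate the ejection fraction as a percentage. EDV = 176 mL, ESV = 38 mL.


SV = EDV - ESV = 176 - 38 = 138 mL
EF = SV/EDV * 100 = 138/176 * 100
EF = 78.41%


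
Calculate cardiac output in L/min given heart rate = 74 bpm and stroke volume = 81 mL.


CO = HR * SV
CO = 74 * 81 / 1000
CO = 5.994 L/min


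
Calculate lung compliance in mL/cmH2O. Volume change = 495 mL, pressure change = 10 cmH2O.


C = dV / dP
C = 495 / 10
C = 49.5 mL/cmH2O


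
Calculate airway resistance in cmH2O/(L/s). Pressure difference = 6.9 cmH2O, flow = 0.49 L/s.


R = dP / flow
R = 6.9 / 0.49
R = 14.08 cmH2O/(L/s)


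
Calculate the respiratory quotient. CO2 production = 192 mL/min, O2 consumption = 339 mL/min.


RQ = VCO2 / VO2
RQ = 192 / 339
RQ = 0.5664


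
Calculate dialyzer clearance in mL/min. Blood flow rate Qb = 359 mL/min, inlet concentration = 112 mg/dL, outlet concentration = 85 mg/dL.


K = Qb * (Cb_in - Cb_out) / Cb_in
K = 359 * (112 - 85) / 112
K = 86.54 mL/min


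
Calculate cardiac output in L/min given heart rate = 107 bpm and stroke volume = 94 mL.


CO = HR * SV
CO = 107 * 94 / 1000
CO = 10.06 L/min


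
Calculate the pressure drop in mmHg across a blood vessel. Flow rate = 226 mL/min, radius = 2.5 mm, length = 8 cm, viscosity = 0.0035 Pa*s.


dP = 8*mu*L*Q / (pi*r^4)
Q = 226 mL/min = 3.76667e-06 m^3/s
dP = 68.7536 Pa = 68.7536 / 133.322 mmHg = 0.5157 mmHg


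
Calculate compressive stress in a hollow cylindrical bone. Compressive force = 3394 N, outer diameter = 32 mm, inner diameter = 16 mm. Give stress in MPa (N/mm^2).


A = pi*(r_o^2 - r_i^2)
r_o = 16 mm, r_i = 8 mm
A = 603.186 mm^2
sigma = F/A = 3394 / 603.186
sigma = 5.627 MPa


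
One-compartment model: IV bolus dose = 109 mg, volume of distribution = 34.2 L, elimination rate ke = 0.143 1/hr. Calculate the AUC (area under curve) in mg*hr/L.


C0 = Dose/Vd = 109/34.2 = 3.18713 mg/L
AUC = C0/ke = 3.18713/0.143
AUC = 22.29 mg*hr/L


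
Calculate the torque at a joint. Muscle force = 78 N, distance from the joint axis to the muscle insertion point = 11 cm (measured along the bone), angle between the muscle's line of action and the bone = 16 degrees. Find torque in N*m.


Torque = F * d * sin(theta)   (moment arm = d*sin(theta))
d = 11 cm = 0.11 m
Torque = 78 * 0.11 * sin(16)
Torque = 2.365 N*m


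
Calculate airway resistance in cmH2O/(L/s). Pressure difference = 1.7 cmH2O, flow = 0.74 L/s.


R = dP / flow
R = 1.7 / 0.74
R = 2.297 cmH2O/(L/s)


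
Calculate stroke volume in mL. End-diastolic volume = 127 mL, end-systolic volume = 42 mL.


SV = EDV - ESV
SV = 127 - 42
SV = 85 mL


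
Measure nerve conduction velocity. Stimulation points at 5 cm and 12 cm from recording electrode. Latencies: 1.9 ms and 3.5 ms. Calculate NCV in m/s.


Distance = (12 - 5) / 100 = 0.07 m
dt = (3.5 - 1.9) / 1000 = 0.0016 s
NCV = dist / dt = 43.75 m/s


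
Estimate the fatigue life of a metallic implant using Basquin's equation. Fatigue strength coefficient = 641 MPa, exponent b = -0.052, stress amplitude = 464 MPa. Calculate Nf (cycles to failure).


sigma_a = sigma_f' * (2Nf)^b
2Nf = (sigma_a/sigma_f')^(1/b)
2Nf = (464/641)^(1/-0.052)
2Nf = 499.85852
Nf = 249.9


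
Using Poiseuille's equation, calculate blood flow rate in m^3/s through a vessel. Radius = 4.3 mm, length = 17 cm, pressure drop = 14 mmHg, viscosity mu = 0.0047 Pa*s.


Q = pi*r^4*dP / (8*mu*L)
r = 0.0043 m, L = 0.17 m
dP = 14 mmHg = 1866.508 Pa
Q = 3.1363e-04 m^3/s


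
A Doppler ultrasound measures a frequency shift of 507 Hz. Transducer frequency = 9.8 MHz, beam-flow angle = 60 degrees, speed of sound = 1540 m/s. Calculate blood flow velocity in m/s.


v = fd * c / (2 * f0 * cos(theta))
v = 507 * 1540 / (2 * 9.8000e+06 * cos(60))
v = 0.07967 m/s


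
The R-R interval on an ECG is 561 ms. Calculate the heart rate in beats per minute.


HR = 60 / RR_interval(s)
RR = 561 ms = 0.561 s
HR = 60 / 0.561 = 107 bpm


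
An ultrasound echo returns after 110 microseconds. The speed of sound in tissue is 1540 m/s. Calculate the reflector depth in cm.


depth = c * t / 2
t = 110 us = 1.1000e-04 s
depth = 1540 * 1.1000e-04 / 2
depth = 0.0847 m = 8.47 cm


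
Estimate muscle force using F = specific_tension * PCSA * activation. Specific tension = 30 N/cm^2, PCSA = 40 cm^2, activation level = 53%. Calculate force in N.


F = sigma * PCSA * activation
F = 30 * 40 * 0.53
F = 636 N


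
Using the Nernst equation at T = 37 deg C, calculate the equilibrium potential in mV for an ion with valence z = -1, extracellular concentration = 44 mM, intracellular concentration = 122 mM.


E = (RT/(zF)) * ln(C_out/C_in)
T = 37 + 273.15 = 310.15 K
E = (8.314 * 310.15 / (-1 * 96485)) * ln(44/122)
E = 27.26 mV


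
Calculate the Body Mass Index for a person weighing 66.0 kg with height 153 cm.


BMI = weight / height^2
height = 153 cm = 1.53 m
BMI = 66.0 / 1.53^2
BMI = 28.19 kg/m^2


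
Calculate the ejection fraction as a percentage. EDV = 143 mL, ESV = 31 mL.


SV = EDV - ESV = 143 - 31 = 112 mL
EF = SV/EDV * 100 = 112/143 * 100
EF = 78.32%


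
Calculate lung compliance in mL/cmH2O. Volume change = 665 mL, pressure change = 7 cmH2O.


C = dV / dP
C = 665 / 7
C = 95 mL/cmH2O


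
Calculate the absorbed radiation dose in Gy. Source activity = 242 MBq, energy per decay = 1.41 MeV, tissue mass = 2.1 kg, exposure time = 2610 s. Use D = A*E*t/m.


A = 242 MBq = 2.4200e+08 Bq
E = 1.41 MeV = 2.25882e-13 J
D = A*E*t/m = 2.4200e+08*2.25882e-13*2610/2.1
D = 0.06794 Gy


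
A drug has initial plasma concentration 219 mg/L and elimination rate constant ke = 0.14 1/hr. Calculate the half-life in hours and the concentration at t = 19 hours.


t_half = ln(2) / ke = 0.693147 / 0.14 = 4.951 hr
C(t) = C0 * exp(-ke*t) = 219 * exp(-0.14*19)
C(19) = 15.32 mg/L


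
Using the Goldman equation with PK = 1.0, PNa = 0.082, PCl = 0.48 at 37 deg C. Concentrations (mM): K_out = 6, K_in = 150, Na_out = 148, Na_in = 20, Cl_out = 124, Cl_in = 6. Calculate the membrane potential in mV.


Vm = (RT/F)*ln((PK*Ko + PNa*Nao + PCl*Cli)/(PK*Ki + PNa*Nai + PCl*Clo))
Numer = 21.016, Denom = 211.16
Vm = -61.66 mV


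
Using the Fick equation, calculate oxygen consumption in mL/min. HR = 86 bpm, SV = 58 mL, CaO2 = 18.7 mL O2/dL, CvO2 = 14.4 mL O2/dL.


CO = HR*SV = 86*58/1000 = 4.988 L/min
a-v O2 diff = 18.7 - 14.4 = 4.3 mL/dL
VO2 = CO * (CaO2-CvO2) * 10 dL/L
VO2 = 4.988 * 4.3 * 10
VO2 = 214.5 mL/min


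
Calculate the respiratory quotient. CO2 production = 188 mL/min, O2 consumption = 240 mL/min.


RQ = VCO2 / VO2
RQ = 188 / 240
RQ = 0.7833


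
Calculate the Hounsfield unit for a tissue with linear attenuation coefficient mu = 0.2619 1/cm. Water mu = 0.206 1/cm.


HU = ((mu_tissue - mu_water) / mu_water) * 1000
HU = ((0.2619 - 0.206) / 0.206) * 1000
HU = 271.4


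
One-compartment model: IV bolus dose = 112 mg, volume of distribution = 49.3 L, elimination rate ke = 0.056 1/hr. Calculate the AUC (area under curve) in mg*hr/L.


C0 = Dose/Vd = 112/49.3 = 2.27181 mg/L
AUC = C0/ke = 2.27181/0.056
AUC = 40.57 mg*hr/L


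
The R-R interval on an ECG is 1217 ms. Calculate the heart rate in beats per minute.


HR = 60 / RR_interval(s)
RR = 1217 ms = 1.217 s
HR = 60 / 1.217 = 49.3 bpm


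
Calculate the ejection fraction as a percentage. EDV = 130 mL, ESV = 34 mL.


SV = EDV - ESV = 130 - 34 = 96 mL
EF = SV/EDV * 100 = 96/130 * 100
EF = 73.85%


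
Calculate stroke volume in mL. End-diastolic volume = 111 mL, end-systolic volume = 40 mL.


SV = EDV - ESV
SV = 111 - 40
SV = 71 mL


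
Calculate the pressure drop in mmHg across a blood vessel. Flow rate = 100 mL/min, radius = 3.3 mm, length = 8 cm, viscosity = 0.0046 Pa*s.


dP = 8*mu*L*Q / (pi*r^4)
Q = 100 mL/min = 1.66667e-06 m^3/s
dP = 13.1699 Pa = 13.1699 / 133.322 mmHg = 0.09878 mmHg


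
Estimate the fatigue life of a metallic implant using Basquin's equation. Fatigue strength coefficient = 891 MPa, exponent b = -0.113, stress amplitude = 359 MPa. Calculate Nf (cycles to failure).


sigma_a = sigma_f' * (2Nf)^b
2Nf = (sigma_a/sigma_f')^(1/b)
2Nf = (359/891)^(1/-0.113)
2Nf = 3116.4282
Nf = 1558


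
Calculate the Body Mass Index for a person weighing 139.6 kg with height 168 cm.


BMI = weight / height^2
height = 168 cm = 1.68 m
BMI = 139.6 / 1.68^2
BMI = 49.46 kg/m^2
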